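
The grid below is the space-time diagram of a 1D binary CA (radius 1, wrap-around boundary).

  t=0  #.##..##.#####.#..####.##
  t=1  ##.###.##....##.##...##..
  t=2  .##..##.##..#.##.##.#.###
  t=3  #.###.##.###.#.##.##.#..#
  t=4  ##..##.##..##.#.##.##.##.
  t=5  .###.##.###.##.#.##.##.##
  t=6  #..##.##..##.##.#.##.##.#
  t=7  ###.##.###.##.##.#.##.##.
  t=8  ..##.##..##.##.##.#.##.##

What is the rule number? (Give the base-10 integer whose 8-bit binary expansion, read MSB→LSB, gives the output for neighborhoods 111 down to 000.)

114

  ### -> .   bit 7 = 0  t=0,i=10
  ##. -> #   bit 6 = 1  t=0,i=0
  #.# -> #   bit 5 = 1  t=0,i=1
  #.. -> #   bit 4 = 1  t=0,i=4
  .## -> .   bit 3 = 0  t=0,i=2
  .#. -> .   bit 2 = 0  t=0,i=15
  ..# -> #   bit 1 = 1  t=0,i=5
  ... -> .   bit 0 = 0  t=1,i=10
  bits 01110010 = 114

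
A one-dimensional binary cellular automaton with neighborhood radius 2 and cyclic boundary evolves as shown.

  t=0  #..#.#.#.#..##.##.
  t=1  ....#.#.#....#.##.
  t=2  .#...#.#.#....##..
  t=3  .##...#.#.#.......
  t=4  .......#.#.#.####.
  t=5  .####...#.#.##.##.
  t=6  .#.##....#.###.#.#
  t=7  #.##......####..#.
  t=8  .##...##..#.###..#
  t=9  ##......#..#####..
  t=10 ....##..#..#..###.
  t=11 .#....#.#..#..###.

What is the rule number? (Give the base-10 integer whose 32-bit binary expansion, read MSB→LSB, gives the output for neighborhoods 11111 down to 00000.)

1925213585

  nb #####: next=.  (t=9,i=13, bit31=0)
  nb ####.: next=#  (t=4,i=15, bit30=1)
  nb ###.#: next=#  (t=6,i=13, bit29=1)
  nb ###..: next=#  (t=4,i=16, bit28=1)
  nb ##.##: next=.  (t=0,i=14, bit27=0)
  nb ##.#.: next=.  (t=0,i=17, bit26=0)
  nb ##..#: next=#  (t=5,i=17, bit25=1)
  nb ##...: next=.  (t=1,i=17, bit24=0)
  nb #.###: next=#  (t=4,i=13, bit23=1)
  nb #.##.: next=#  (t=0,i=15, bit22=1)
  nb #.#.#: next=.  (t=0,i=5, bit21=0)
  nb #.#..: next=.  (t=0,i=0, bit20=0)
  nb #..##: next=.  (t=0,i=11, bit19=0)
  nb #..#.: next=.  (t=0,i=2, bit18=0)
  nb #...#: next=.  (t=2,i=3, bit17=0)
  nb #....: next=.  (t=1,i=0, bit16=0)
  nb .####: next=.  (t=4,i=14, bit15=0)
  nb .###.: next=#  (t=6,i=12, bit14=1)
  nb .##.#: next=#  (t=0,i=13, bit13=1)
  nb .##..: next=.  (t=1,i=16, bit12=0)
  nb .#.##: next=#  (t=1,i=14, bit11=1)
  nb .#.#.: next=#  (t=0,i=4, bit10=1)
  nb .#..#: next=.  (t=0,i=1, bit9=0)
  nb .#...: next=#  (t=1,i=9, bit8=1)
  nb ..###: next=#  (t=5,i=1, bit7=1)
  nb ..##.: next=.  (t=0,i=12, bit6=0)
  nb ..#.#: next=.  (t=0,i=3, bit5=0)
  nb ..#..: next=#  (t=2,i=1, bit4=1)
  nb ...##: next=.  (t=2,i=13, bit3=0)
  nb ...#.: next=.  (t=1,i=3, bit2=0)
  nb ....#: next=.  (t=1,i=2, bit1=0)
  nb .....: next=#  (t=1,i=1, bit0=1)
  bits 01110010110000000110110110010001 = 1925213585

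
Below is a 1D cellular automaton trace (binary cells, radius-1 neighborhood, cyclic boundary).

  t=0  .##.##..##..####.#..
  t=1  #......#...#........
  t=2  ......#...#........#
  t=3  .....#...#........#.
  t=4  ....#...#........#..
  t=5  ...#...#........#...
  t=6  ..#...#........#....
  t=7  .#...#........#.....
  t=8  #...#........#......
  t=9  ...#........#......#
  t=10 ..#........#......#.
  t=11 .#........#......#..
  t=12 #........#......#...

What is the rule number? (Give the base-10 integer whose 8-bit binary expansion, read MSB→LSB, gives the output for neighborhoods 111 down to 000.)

2

  [7] ### => .  t=0,i=13
  [6] ##. => .  t=0,i=2
  [5] #.# => .  t=0,i=3
  [4] #.. => .  t=0,i=6
  [3] .## => .  t=0,i=1
  [2] .#. => .  t=0,i=17
  [1] ..# => #  t=0,i=0
  [0] ... => .  t=0,i=19
  bits 00000010 = 2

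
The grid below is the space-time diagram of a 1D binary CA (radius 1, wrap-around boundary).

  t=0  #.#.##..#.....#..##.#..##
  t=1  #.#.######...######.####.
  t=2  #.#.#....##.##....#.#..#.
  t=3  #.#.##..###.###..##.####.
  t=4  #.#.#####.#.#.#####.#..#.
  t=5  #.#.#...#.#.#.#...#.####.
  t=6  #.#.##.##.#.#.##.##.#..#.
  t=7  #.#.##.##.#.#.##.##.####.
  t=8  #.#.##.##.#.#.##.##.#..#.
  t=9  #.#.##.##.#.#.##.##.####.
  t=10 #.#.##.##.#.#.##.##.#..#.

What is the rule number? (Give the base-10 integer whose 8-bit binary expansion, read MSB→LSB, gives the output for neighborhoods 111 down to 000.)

94

  ### -> .   bit 7 = 0  t=0,i=24
  ##. -> #   bit 6 = 1  t=0,i=0
  #.# -> .   bit 5 = 0  t=0,i=1
  #.. -> #   bit 4 = 1  t=0,i=6
  .## -> #   bit 3 = 1  t=0,i=4
  .#. -> #   bit 2 = 1  t=0,i=2
  ..# -> #   bit 1 = 1  t=0,i=7
  ... -> .   bit 0 = 0  t=0,i=10
  bits 01011110 = 94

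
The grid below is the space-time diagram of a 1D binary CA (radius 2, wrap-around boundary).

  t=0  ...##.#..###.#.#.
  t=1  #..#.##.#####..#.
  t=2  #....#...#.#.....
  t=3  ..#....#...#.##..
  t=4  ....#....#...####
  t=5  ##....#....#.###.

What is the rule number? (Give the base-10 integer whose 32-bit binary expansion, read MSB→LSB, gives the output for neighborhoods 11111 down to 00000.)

1700516033

  ##### -> .   bit 31 = 0  t=1,i=10
  ####. -> #   bit 30 = 1  t=1,i=11
  ###.# -> #   bit 29 = 1  t=0,i=11
  ###.. -> .   bit 28 = 0  t=1,i=12
  ##.## -> .   bit 27 = 0  t=1,i=7
  ##.#. -> #   bit 26 = 1  t=0,i=5
  ##..# -> .   bit 25 = 0  t=1,i=13
  ##... -> #   bit 24 = 1  t=3,i=15
  #.### -> .   bit 23 = 0  t=1,i=8
  #.##. -> #   bit 22 = 1  t=1,i=5
  #.#.# -> .   bit 21 = 0  t=0,i=13
  #.#.. -> #   bit 20 = 1  t=0,i=6
  #..## -> #   bit 19 = 1  t=0,i=8
  #..#. -> .   bit 18 = 0  t=1,i=2
  #...# -> #   bit 17 = 1  t=2,i=7
  #.... -> #   bit 16 = 1  t=0,i=0
  .#### -> #   bit 15 = 1  t=1,i=9
  .###. -> #   bit 14 = 1  t=0,i=10
  .##.# -> .   bit 13 = 0  t=0,i=4
  .##.. -> #   bit 12 = 1  t=3,i=14
  .#.## -> .   bit 11 = 0  t=1,i=4
  .#.#. -> .   bit 10 = 0  t=0,i=14
  .#..# -> .   bit 9 = 0  t=0,i=7
  .#... -> .   bit 8 = 0  t=0,i=16
  ..### -> #   bit 7 = 1  t=0,i=9
  ..##. -> #   bit 6 = 1  t=0,i=3
  ..#.# -> .   bit 5 = 0  t=1,i=3
  ..#.. -> .   bit 4 = 0  t=2,i=0
  ...## -> .   bit 3 = 0  t=0,i=2
  ...#. -> .   bit 2 = 0  t=2,i=4
  ....# -> .   bit 1 = 0  t=0,i=1
  ..... -> #   bit 0 = 1  t=2,i=14
  bits 01100101010110111101000011000001 = 1700516033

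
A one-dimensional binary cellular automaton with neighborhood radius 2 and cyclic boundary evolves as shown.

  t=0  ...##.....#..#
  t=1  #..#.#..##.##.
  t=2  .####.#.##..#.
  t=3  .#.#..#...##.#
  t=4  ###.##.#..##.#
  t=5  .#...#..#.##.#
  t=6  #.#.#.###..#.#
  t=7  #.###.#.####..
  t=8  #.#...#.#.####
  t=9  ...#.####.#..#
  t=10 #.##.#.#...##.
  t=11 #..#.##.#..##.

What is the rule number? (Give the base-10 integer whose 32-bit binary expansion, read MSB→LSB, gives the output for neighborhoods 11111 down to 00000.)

  [31] ##### => .  t=8,i=12
  [30] ####. => #  t=2,i=3
  [29] ###.# => .  t=2,i=4
  [28] ###.. => #  t=6,i=8
  [27] ##.## => .  t=1,i=10
  [26] ##.#. => .  t=1,i=13
  [25] ##..# => #  t=2,i=10
  [24] ##... => #  t=0,i=5
  [23] #.### => #  t=4,i=13
  [22] #.##. => .  t=1,i=11
  [21] #.#.# => #  t=2,i=6
  [20] #.#.. => .  t=1,i=0
  [19] #..## => .  t=1,i=7
  [18] #..#. => #  t=0,i=12
  [17] #...# => .  t=0,i=1
  [16] #.... => .  t=0,i=6
  [15] .#### => .  t=2,i=2
  [14] .###. => .  t=6,i=7
  [13] .##.# => #  t=1,i=9
  [12] .##.. => .  t=0,i=4
  [11] .#.## => .  t=2,i=7
  [10] .#.#. => #  t=1,i=4
  [9] .#..# => #  t=0,i=11
  [8] .#... => #  t=0,i=0
  [7] ..### => #  t=2,i=1
  [6] ..##. => #  t=0,i=3
  [5] ..#.# => #  t=1,i=3
  [4] ..#.. => .  t=0,i=10
  [3] ...## => .  t=0,i=2
  [2] ...#. => #  t=0,i=9
  [1] ....# => #  t=0,i=8
  [0] ..... => .  t=0,i=7
  bits 01010011101001000010011111100110 = 1403267046

1403267046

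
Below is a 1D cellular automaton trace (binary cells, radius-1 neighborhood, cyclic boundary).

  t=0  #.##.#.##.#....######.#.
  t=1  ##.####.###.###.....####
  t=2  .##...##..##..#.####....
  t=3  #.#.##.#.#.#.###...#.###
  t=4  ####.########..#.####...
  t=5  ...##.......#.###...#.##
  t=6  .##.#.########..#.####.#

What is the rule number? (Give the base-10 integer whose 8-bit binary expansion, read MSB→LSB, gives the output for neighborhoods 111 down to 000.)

103

  nb ###: next=.  (t=0,i=16, bit7=0)
  nb ##.: next=#  (t=0,i=3, bit6=1)
  nb #.#: next=#  (t=0,i=1, bit5=1)
  nb #..: next=.  (t=0,i=11, bit4=0)
  nb .##: next=.  (t=0,i=2, bit3=0)
  nb .#.: next=#  (t=0,i=0, bit2=1)
  nb ..#: next=#  (t=0,i=14, bit1=1)
  nb ...: next=#  (t=0,i=12, bit0=1)
  bits 01100111 = 103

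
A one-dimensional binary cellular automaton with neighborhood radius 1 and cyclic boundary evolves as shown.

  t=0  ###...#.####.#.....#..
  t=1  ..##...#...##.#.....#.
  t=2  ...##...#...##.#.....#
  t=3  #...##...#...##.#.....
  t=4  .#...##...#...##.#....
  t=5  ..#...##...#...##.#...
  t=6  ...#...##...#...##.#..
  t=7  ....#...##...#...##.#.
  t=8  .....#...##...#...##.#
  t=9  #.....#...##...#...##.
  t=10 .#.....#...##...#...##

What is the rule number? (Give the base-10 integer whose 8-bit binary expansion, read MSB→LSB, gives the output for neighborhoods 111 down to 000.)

  ### -> .   bit 7 = 0  t=0,i=1
  ##. -> #   bit 6 = 1  t=0,i=2
  #.# -> #   bit 5 = 1  t=0,i=7
  #.. -> #   bit 4 = 1  t=0,i=3
  .## -> .   bit 3 = 0  t=0,i=0
  .#. -> .   bit 2 = 0  t=0,i=6
  ..# -> .   bit 1 = 0  t=0,i=5
  ... -> .   bit 0 = 0  t=0,i=4
  bits 01110000 = 112

112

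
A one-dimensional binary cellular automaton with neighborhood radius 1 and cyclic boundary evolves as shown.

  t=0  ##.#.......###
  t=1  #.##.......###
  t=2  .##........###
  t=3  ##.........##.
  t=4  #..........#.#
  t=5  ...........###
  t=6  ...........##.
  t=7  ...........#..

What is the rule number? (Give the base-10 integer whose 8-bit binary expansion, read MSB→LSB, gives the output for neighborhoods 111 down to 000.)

172

  ###|#  b7=1 t=0,i=0
  ##.|.  b6=0 t=0,i=1
  #.#|#  b5=1 t=0,i=2
  #..|.  b4=0 t=0,i=4
  .##|#  b3=1 t=0,i=11
  .#.|#  b2=1 t=0,i=3
  ..#|.  b1=0 t=0,i=10
  ...|.  b0=0 t=0,i=5
  bits 10101100 = 172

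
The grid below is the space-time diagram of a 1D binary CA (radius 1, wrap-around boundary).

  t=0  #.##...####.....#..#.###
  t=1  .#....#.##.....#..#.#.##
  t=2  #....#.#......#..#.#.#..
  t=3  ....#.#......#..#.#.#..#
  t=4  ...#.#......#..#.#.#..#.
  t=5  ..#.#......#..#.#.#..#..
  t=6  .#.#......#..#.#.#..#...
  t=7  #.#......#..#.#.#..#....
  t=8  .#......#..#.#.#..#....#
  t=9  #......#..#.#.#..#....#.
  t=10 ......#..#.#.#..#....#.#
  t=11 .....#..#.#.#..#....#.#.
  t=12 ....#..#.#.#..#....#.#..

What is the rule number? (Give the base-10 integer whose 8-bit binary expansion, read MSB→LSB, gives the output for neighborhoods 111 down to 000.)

  nb ###: next=#  (t=0,i=8, bit7=1)
  nb ##.: next=.  (t=0,i=0, bit6=0)
  nb #.#: next=#  (t=0,i=1, bit5=1)
  nb #..: next=.  (t=0,i=4, bit4=0)
  nb .##: next=.  (t=0,i=2, bit3=0)
  nb .#.: next=.  (t=0,i=16, bit2=0)
  nb ..#: next=#  (t=0,i=6, bit1=1)
  nb ...: next=.  (t=0,i=5, bit0=0)
  bits 10100010 = 162

162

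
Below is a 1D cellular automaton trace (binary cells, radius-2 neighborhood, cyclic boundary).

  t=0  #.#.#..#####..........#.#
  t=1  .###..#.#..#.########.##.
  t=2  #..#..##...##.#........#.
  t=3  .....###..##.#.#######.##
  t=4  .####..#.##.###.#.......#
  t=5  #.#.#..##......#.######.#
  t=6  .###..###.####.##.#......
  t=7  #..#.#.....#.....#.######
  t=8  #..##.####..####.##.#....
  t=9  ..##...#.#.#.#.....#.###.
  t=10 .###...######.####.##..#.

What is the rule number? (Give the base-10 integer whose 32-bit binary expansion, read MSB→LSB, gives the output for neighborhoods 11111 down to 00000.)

  [31] ##### => .  t=0,i=9
  [30] ####. => .  t=0,i=10
  [29] ###.# => .  t=1,i=20
  [28] ###.. => #  t=0,i=11
  [27] ##.## => .  t=1,i=21
  [26] ##.#. => #  t=0,i=1
  [25] ##..# => .  t=1,i=4
  [24] ##... => .  t=0,i=12
  [23] #.### => .  t=1,i=13
  [22] #.##. => .  t=0,i=24
  [21] #.#.# => #  t=0,i=2
  [20] #.#.. => .  t=0,i=4
  [19] #..## => #  t=0,i=6
  [18] #..#. => .  t=1,i=5
  [17] #...# => .  t=2,i=9
  [16] #.... => #  t=0,i=13
  [15] .#### => #  t=0,i=8
  [14] .###. => .  t=1,i=2
  [13] .##.# => .  t=0,i=0
  [12] .##.. => #  t=1,i=23
  [11] .#.## => #  t=0,i=23
  [10] .#.#. => #  t=0,i=3
  [9] .#..# => .  t=0,i=5
  [8] .#... => #  t=2,i=15
  [7] ..### => .  t=0,i=7
  [6] ..##. => #  t=2,i=6
  [5] ..#.# => #  t=0,i=22
  [4] ..#.. => .  t=2,i=3
  [3] ...## => #  t=2,i=10
  [2] ...#. => .  t=0,i=21
  [1] ....# => #  t=0,i=20
  [0] ..... => #  t=0,i=14
  bits 00010100001010011001110101101011 = 338271595

338271595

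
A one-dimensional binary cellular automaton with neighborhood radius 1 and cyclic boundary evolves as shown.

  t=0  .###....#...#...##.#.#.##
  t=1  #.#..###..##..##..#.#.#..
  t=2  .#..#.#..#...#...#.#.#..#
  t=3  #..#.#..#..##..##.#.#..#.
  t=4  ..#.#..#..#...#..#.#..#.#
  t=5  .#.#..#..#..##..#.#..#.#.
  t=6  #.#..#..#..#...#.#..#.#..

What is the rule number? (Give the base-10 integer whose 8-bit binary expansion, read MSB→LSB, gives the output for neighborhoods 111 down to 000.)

163

  ### -> #   bit 7 = 1  t=0,i=2
  ##. -> .   bit 6 = 0  t=0,i=3
  #.# -> #   bit 5 = 1  t=0,i=0
  #.. -> .   bit 4 = 0  t=0,i=4
  .## -> .   bit 3 = 0  t=0,i=1
  .#. -> .   bit 2 = 0  t=0,i=8
  ..# -> #   bit 1 = 1  t=0,i=7
  ... -> #   bit 0 = 1  t=0,i=5
  bits 10100011 = 163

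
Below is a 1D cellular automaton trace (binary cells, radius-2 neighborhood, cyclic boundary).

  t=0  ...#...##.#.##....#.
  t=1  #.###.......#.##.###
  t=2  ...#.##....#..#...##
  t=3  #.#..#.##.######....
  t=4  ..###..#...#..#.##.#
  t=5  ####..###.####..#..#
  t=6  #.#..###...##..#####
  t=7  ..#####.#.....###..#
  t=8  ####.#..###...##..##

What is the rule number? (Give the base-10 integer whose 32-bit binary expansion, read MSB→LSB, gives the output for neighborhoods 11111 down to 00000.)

  #####|.  b31=0 t=3,i=12
  ####.|#  b30=1 t=1,i=19
  ###.#|.  b29=0 t=1,i=0
  ###..|.  b28=0 t=1,i=4
  ##.##|.  b27=0 t=1,i=1
  ##.#.|.  b26=0 t=0,i=9
  ##..#|.  b25=0 t=4,i=5
  ##...|#  b24=1 t=0,i=14
  #.###|.  b23=0 t=1,i=2
  #.##.|#  b22=1 t=0,i=12
  #.#.#|.  b21=0 t=0,i=10
  #.#..|#  b20=1 t=3,i=2
  #..##|#  b19=1 t=4,i=1
  #..#.|#  b18=1 t=2,i=13
  #...#|.  b17=0 t=0,i=5
  #....|#  b16=1 t=0,i=0
  .####|#  b15=1 t=1,i=18
  .###.|#  b14=1 t=1,i=3
  .##.#|.  b13=0 t=0,i=8
  .##..|.  b12=0 t=0,i=13
  .#.##|.  b11=0 t=0,i=11
  .#.#.|.  b10=0 t=3,i=1
  .#..#|#  b9=1 t=2,i=12
  .#...|#  b8=1 t=0,i=4
  ..###|#  b7=1 t=4,i=2
  ..##.|.  b6=0 t=0,i=7
  ..#.#|.  b5=0 t=1,i=12
  ..#..|#  b4=1 t=0,i=3
  ...##|.  b3=0 t=0,i=6
  ...#.|#  b2=1 t=0,i=2
  ....#|.  b1=0 t=0,i=1
  .....|.  b0=0 t=1,i=7
  bits 01000001010111011100001110010100 = 1096663956

1096663956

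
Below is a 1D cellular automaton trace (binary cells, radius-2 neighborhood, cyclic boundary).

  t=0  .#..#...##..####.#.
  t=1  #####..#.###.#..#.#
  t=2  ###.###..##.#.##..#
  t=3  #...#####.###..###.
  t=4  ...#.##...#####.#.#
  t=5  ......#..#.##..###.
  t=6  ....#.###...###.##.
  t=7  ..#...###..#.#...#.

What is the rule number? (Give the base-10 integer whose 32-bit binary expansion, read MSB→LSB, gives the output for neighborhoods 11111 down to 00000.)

  [31] ##### => #  t=1,i=1
  [30] ####. => .  t=0,i=14
  [29] ###.# => .  t=0,i=15
  [28] ###.. => #  t=1,i=4
  [27] ##.## => .  t=2,i=3
  [26] ##.#. => #  t=0,i=16
  [25] ##..# => #  t=0,i=10
  [24] ##... => .  t=4,i=7
  [23] #.### => #  t=1,i=9
  [22] #.##. => .  t=2,i=14
  [21] #.#.# => #  t=2,i=12
  [20] #.#.. => .  t=0,i=17
  [19] #..## => #  t=0,i=11
  [18] #..#. => #  t=0,i=0
  [17] #...# => .  t=0,i=6
  [16] #.... => .  t=5,i=0
  [15] .#### => #  t=0,i=13
  [14] .###. => #  t=1,i=10
  [13] .##.# => #  t=2,i=10
  [12] .##.. => #  t=0,i=9
  [11] .#.## => .  t=1,i=8
  [10] .#.#. => #  t=4,i=17
  [9] .#..# => #  t=0,i=2
  [8] .#... => .  t=0,i=5
  [7] ..### => .  t=0,i=12
  [6] ..##. => .  t=0,i=8
  [5] ..#.# => .  t=1,i=7
  [4] ..#.. => #  t=0,i=1
  [3] ...## => #  t=0,i=7
  [2] ...#. => .  t=4,i=2
  [1] ....# => #  t=5,i=4
  [0] ..... => .  t=5,i=1
  bits 10010110101011001111011000011010 = 2527917594

2527917594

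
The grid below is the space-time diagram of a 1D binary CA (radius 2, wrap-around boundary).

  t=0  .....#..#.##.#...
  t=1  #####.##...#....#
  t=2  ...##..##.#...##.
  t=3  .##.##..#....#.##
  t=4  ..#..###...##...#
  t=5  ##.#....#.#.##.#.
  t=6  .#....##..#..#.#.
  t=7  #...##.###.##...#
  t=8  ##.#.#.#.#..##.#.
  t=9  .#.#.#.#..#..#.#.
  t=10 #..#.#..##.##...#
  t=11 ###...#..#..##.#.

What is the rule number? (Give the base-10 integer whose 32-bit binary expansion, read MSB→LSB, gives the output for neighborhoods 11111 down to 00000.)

  nb #####: next=.  (t=1,i=1, bit31=0)
  nb ####.: next=#  (t=1,i=3, bit30=1)
  nb ###.#: next=#  (t=1,i=4, bit29=1)
  nb ###..: next=.  (t=4,i=7, bit28=0)
  nb ##.##: next=.  (t=1,i=5, bit27=0)
  nb ##.#.: next=.  (t=0,i=12, bit26=0)
  nb ##..#: next=#  (t=2,i=5, bit25=1)
  nb ##...: next=#  (t=1,i=8, bit24=1)
  nb #.###: next=#  (t=7,i=7, bit23=1)
  nb #.##.: next=.  (t=0,i=10, bit22=0)
  nb #.#.#: next=#  (t=5,i=10, bit21=1)
  nb #.#..: next=.  (t=0,i=13, bit20=0)
  nb #..##: next=.  (t=2,i=6, bit19=0)
  nb #..#.: next=#  (t=0,i=7, bit18=1)
  nb #...#: next=.  (t=1,i=9, bit17=0)
  nb #....: next=.  (t=0,i=15, bit16=0)
  nb .####: next=.  (t=1,i=0, bit15=0)
  nb .###.: next=.  (t=4,i=6, bit14=0)
  nb .##.#: next=#  (t=0,i=11, bit13=1)
  nb .##..: next=#  (t=1,i=7, bit12=1)
  nb .#.##: next=.  (t=0,i=9, bit11=0)
  nb .#.#.: next=.  (t=5,i=9, bit10=0)
  nb .#..#: next=#  (t=0,i=6, bit9=1)
  nb .#...: next=.  (t=0,i=14, bit8=0)
  nb ..###: next=.  (t=1,i=16, bit7=0)
  nb ..##.: next=.  (t=2,i=3, bit6=0)
  nb ..#.#: next=.  (t=0,i=8, bit5=0)
  nb ..#..: next=.  (t=0,i=5, bit4=0)
  nb ...##: next=#  (t=1,i=15, bit3=1)
  nb ...#.: next=#  (t=0,i=4, bit2=1)
  nb ....#: next=#  (t=0,i=3, bit1=1)
  nb .....: next=#  (t=0,i=0, bit0=1)
  bits 01100011101001000011001000001111 = 1671705103

1671705103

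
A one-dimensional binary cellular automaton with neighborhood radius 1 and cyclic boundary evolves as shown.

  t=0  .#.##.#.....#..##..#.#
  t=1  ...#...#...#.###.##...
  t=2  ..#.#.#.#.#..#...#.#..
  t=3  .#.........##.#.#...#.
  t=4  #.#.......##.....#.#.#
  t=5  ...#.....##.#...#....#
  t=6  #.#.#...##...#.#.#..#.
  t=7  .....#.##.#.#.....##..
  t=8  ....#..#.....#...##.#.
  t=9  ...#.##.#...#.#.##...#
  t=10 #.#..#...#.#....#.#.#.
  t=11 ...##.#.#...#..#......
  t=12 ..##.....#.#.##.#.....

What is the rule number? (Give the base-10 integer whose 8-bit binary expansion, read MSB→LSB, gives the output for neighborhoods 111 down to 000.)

  ### -> .   bit 7 = 0  t=1,i=14
  ##. -> .   bit 6 = 0  t=0,i=4
  #.# -> .   bit 5 = 0  t=0,i=0
  #.. -> #   bit 4 = 1  t=0,i=7
  .## -> #   bit 3 = 1  t=0,i=3
  .#. -> .   bit 2 = 0  t=0,i=1
  ..# -> #   bit 1 = 1  t=0,i=11
  ... -> .   bit 0 = 0  t=0,i=8
  bits 00011010 = 26

26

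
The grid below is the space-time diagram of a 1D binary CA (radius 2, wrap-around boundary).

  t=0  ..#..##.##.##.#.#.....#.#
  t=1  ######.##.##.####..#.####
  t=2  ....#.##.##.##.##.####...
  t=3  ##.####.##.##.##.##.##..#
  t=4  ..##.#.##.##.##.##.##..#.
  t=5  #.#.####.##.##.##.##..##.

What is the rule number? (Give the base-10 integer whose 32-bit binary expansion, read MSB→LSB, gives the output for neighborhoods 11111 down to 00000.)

  nb #####: next=.  (t=1,i=0, bit31=0)
  nb ####.: next=#  (t=1,i=4, bit30=1)
  nb ###.#: next=.  (t=1,i=5, bit29=0)
  nb ###..: next=#  (t=1,i=16, bit28=1)
  nb ##.##: next=#  (t=0,i=7, bit27=1)
  nb ##.#.: next=#  (t=0,i=13, bit26=1)
  nb ##..#: next=.  (t=1,i=17, bit25=0)
  nb ##...: next=.  (t=2,i=22, bit24=0)
  nb #.###: next=#  (t=1,i=13, bit23=1)
  nb #.##.: next=#  (t=0,i=8, bit22=1)
  nb #.#.#: next=#  (t=0,i=14, bit21=1)
  nb #.#..: next=#  (t=0,i=16, bit20=1)
  nb #..##: next=#  (t=0,i=4, bit19=1)
  nb #..#.: next=#  (t=0,i=1, bit18=1)
  nb #...#: next=#  (t=4,i=0, bit17=1)
  nb #....: next=.  (t=0,i=18, bit16=0)
  nb .####: next=.  (t=1,i=14, bit15=0)
  nb .###.: next=.  (t=3,i=0, bit14=0)
  nb .##.#: next=.  (t=0,i=6, bit13=0)
  nb .##..: next=.  (t=3,i=21, bit12=0)
  nb .#.##: next=#  (t=1,i=20, bit11=1)
  nb .#.#.: next=#  (t=0,i=15, bit10=1)
  nb .#..#: next=#  (t=0,i=0, bit9=1)
  nb .#...: next=.  (t=0,i=17, bit8=0)
  nb ..###: next=.  (t=3,i=24, bit7=0)
  nb ..##.: next=#  (t=0,i=5, bit6=1)
  nb ..#.#: next=#  (t=0,i=22, bit5=1)
  nb ..#..: next=#  (t=0,i=2, bit4=1)
  nb ...##: next=.  (t=4,i=1, bit3=0)
  nb ...#.: next=#  (t=0,i=21, bit2=1)
  nb ....#: next=.  (t=0,i=20, bit1=0)
  nb .....: next=#  (t=0,i=19, bit0=1)
  bits 01011100111111100000111001110101 = 1560153717

1560153717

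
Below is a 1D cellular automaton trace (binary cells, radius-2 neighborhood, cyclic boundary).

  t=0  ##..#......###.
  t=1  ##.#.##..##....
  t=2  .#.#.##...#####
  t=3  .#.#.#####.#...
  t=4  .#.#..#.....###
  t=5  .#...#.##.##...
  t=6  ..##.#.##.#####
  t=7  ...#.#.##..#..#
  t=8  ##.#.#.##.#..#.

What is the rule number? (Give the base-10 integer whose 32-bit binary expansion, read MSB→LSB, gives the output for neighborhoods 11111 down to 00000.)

292008234

  nb #####: next=.  (t=2,i=12, bit31=0)
  nb ####.: next=.  (t=2,i=13, bit30=0)
  nb ###.#: next=.  (t=0,i=13, bit29=0)
  nb ###..: next=#  (t=6,i=14, bit28=1)
  nb ##.##: next=.  (t=0,i=14, bit27=0)
  nb ##.#.: next=.  (t=1,i=2, bit26=0)
  nb ##..#: next=.  (t=0,i=2, bit25=0)
  nb ##...: next=#  (t=1,i=11, bit24=1)
  nb #.###: next=.  (t=3,i=5, bit23=0)
  nb #.##.: next=#  (t=0,i=0, bit22=1)
  nb #.#.#: next=#  (t=1,i=3, bit21=1)
  nb #.#..: next=.  (t=3,i=11, bit20=0)
  nb #..##: next=.  (t=1,i=8, bit19=0)
  nb #..#.: next=#  (t=0,i=3, bit18=1)
  nb #...#: next=#  (t=2,i=8, bit17=1)
  nb #....: next=#  (t=0,i=6, bit16=1)
  nb .####: next=#  (t=2,i=11, bit15=1)
  nb .###.: next=.  (t=0,i=12, bit14=0)
  nb .##.#: next=#  (t=1,i=1, bit13=1)
  nb .##..: next=#  (t=0,i=1, bit12=1)
  nb .#.##: next=.  (t=1,i=4, bit11=0)
  nb .#.#.: next=.  (t=2,i=2, bit10=0)
  nb .#..#: next=.  (t=4,i=4, bit9=0)
  nb .#...: next=#  (t=0,i=5, bit8=1)
  nb ..###: next=.  (t=0,i=11, bit7=0)
  nb ..##.: next=.  (t=1,i=0, bit6=0)
  nb ..#.#: next=#  (t=3,i=1, bit5=1)
  nb ..#..: next=.  (t=0,i=4, bit4=0)
  nb ...##: next=#  (t=0,i=10, bit3=1)
  nb ...#.: next=.  (t=3,i=0, bit2=0)
  nb ....#: next=#  (t=0,i=9, bit1=1)
  nb .....: next=.  (t=0,i=7, bit0=0)
  bits 00010001011001111011000100101010 = 292008234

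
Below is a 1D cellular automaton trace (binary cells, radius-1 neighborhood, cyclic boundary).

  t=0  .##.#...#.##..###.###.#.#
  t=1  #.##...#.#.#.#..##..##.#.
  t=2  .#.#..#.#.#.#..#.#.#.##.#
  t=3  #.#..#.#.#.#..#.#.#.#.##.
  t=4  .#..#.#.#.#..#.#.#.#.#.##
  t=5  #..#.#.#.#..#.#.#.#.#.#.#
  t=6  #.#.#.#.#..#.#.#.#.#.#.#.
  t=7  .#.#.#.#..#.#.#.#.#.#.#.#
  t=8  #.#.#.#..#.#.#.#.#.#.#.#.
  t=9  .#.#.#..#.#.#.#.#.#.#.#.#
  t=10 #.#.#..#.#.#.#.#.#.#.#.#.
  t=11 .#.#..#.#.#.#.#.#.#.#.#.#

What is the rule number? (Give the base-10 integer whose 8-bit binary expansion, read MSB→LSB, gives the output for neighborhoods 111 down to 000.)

  [7] ### => .  t=0,i=15
  [6] ##. => #  t=0,i=2
  [5] #.# => #  t=0,i=0
  [4] #.. => .  t=0,i=5
  [3] .## => .  t=0,i=1
  [2] .#. => .  t=0,i=4
  [1] ..# => #  t=0,i=7
  [0] ... => .  t=0,i=6
  bits 01100010 = 98

98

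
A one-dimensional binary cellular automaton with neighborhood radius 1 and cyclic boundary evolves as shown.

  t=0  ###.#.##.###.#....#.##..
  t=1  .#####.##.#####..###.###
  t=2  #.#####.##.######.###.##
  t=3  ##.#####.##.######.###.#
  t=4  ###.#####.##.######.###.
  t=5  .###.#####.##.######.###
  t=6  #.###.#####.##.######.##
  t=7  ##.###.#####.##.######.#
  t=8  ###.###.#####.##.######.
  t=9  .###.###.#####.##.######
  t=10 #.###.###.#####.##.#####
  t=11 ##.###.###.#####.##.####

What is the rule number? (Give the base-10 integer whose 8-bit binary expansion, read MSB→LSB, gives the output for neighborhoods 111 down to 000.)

  nb ###: next=#  (t=0,i=1, bit7=1)
  nb ##.: next=#  (t=0,i=2, bit6=1)
  nb #.#: next=#  (t=0,i=3, bit5=1)
  nb #..: next=#  (t=0,i=14, bit4=1)
  nb .##: next=.  (t=0,i=0, bit3=0)
  nb .#.: next=#  (t=0,i=4, bit2=1)
  nb ..#: next=#  (t=0,i=17, bit1=1)
  nb ...: next=.  (t=0,i=15, bit0=0)
  bits 11110110 = 246

246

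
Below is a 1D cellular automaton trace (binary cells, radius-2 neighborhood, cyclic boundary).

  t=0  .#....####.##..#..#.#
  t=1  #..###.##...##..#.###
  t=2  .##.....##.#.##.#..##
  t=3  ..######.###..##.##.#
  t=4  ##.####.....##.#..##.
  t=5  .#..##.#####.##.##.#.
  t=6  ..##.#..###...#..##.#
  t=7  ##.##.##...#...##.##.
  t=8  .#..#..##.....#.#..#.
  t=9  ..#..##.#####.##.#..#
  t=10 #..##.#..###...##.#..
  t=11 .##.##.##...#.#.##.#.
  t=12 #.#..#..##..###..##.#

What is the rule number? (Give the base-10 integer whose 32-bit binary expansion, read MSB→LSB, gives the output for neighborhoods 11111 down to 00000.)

  [31] ##### => #  t=3,i=4
  [30] ####. => #  t=0,i=8
  [29] ###.# => .  t=0,i=9
  [28] ###.. => .  t=1,i=0
  [27] ##.## => .  t=0,i=10
  [26] ##.#. => #  t=2,i=10
  [25] ##..# => #  t=0,i=13
  [24] ##... => #  t=1,i=9
  [23] #.### => .  t=1,i=18
  [22] #.##. => .  t=0,i=11
  [21] #.#.# => #  t=0,i=20
  [20] #.#.. => .  t=0,i=1
  [19] #..## => #  t=1,i=2
  [18] #..#. => .  t=0,i=14
  [17] #...# => .  t=1,i=10
  [16] #.... => #  t=0,i=3
  [15] .#### => #  t=0,i=7
  [14] .###. => .  t=1,i=4
  [13] .##.# => #  t=2,i=9
  [12] .##.. => #  t=0,i=12
  [11] .#.## => .  t=1,i=17
  [10] .#.#. => #  t=0,i=0
  [9] .#..# => #  t=0,i=16
  [8] .#... => .  t=0,i=2
  [7] ..### => .  t=0,i=6
  [6] ..##. => .  t=1,i=12
  [5] ..#.# => #  t=0,i=18
  [4] ..#.. => .  t=0,i=15
  [3] ...## => #  t=0,i=5
  [2] ...#. => .  t=6,i=13
  [1] ....# => #  t=0,i=4
  [0] ..... => #  t=2,i=5
  bits 11000111001010011011011000101011 = 3341399595

3341399595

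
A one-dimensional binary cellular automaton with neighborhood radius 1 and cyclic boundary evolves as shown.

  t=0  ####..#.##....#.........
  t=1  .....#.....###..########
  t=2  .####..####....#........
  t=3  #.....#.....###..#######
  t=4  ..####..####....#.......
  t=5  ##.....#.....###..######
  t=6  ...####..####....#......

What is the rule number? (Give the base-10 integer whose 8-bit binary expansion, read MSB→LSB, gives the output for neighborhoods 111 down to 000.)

  [7] ### => .  t=0,i=1
  [6] ##. => .  t=0,i=3
  [5] #.# => .  t=0,i=7
  [4] #.. => .  t=0,i=4
  [3] .## => .  t=0,i=0
  [2] .#. => .  t=0,i=6
  [1] ..# => #  t=0,i=5
  [0] ... => #  t=0,i=11
  bits 00000011 = 3

3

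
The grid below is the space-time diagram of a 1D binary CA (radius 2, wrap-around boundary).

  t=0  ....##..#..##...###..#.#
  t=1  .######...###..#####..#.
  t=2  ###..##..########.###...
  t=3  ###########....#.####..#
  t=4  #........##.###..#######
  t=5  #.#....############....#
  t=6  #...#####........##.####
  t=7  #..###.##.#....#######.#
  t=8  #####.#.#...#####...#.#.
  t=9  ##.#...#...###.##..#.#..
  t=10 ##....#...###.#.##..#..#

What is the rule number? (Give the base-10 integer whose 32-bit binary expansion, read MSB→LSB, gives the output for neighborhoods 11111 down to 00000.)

1518990542

  nb #####: next=.  (t=1,i=3, bit31=0)
  nb ####.: next=#  (t=1,i=5, bit30=1)
  nb ###.#: next=.  (t=2,i=16, bit29=0)
  nb ###..: next=#  (t=0,i=18, bit28=1)
  nb ##.##: next=#  (t=2,i=17, bit27=1)
  nb ##.#.: next=.  (t=5,i=1, bit26=0)
  nb ##..#: next=#  (t=0,i=6, bit25=1)
  nb ##...: next=.  (t=0,i=13, bit24=0)
  nb #.###: next=#  (t=2,i=18, bit23=1)
  nb #.##.: next=.  (t=7,i=7, bit22=0)
  nb #.#.#: next=.  (t=8,i=6, bit21=0)
  nb #.#..: next=.  (t=0,i=23, bit20=0)
  nb #..##: next=#  (t=0,i=10, bit19=1)
  nb #..#.: next=.  (t=0,i=7, bit18=0)
  nb #...#: next=.  (t=0,i=14, bit17=0)
  nb #....: next=#  (t=0,i=1, bit16=1)
  nb .####: next=#  (t=1,i=2, bit15=1)
  nb .###.: next=#  (t=0,i=17, bit14=1)
  nb .##.#: next=#  (t=4,i=10, bit13=1)
  nb .##..: next=#  (t=0,i=5, bit12=1)
  nb .#.##: next=.  (t=3,i=16, bit11=0)
  nb .#.#.: next=#  (t=0,i=22, bit10=1)
  nb .#..#: next=.  (t=0,i=9, bit9=0)
  nb .#...: next=.  (t=0,i=0, bit8=0)
  nb ..###: next=#  (t=0,i=16, bit7=1)
  nb ..##.: next=#  (t=0,i=4, bit6=1)
  nb ..#.#: next=.  (t=0,i=21, bit5=0)
  nb ..#..: next=.  (t=0,i=8, bit4=0)
  nb ...##: next=#  (t=0,i=3, bit3=1)
  nb ...#.: next=#  (t=3,i=14, bit2=1)
  nb ....#: next=#  (t=0,i=2, bit1=1)
  nb .....: next=.  (t=4,i=3, bit0=0)
  bits 01011010100010011111010011001110 = 1518990542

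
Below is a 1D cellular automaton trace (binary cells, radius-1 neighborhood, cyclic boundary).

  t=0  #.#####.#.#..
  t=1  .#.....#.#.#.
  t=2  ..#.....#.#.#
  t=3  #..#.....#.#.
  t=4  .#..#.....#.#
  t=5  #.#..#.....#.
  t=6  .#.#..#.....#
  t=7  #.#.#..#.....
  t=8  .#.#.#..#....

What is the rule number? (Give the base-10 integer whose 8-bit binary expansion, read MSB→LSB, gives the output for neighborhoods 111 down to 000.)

  ### -> .   bit 7 = 0  t=0,i=3
  ##. -> .   bit 6 = 0  t=0,i=6
  #.# -> #   bit 5 = 1  t=0,i=1
  #.. -> #   bit 4 = 1  t=0,i=11
  .## -> .   bit 3 = 0  t=0,i=2
  .#. -> .   bit 2 = 0  t=0,i=0
  ..# -> .   bit 1 = 0  t=0,i=12
  ... -> .   bit 0 = 0  t=1,i=3
  bits 00110000 = 48

48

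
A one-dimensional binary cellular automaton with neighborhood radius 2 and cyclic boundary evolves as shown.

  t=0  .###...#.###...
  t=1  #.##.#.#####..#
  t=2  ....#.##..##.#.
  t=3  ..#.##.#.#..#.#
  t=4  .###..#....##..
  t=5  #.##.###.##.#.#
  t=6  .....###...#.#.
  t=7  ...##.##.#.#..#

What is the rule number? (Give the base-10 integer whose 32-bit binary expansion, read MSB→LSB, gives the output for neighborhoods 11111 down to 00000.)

  ##### -> .   bit 31 = 0  t=1,i=9
  ####. -> #   bit 30 = 1  t=1,i=10
  ###.# -> #   bit 29 = 1  t=5,i=7
  ###.. -> #   bit 28 = 1  t=0,i=3
  ##.## -> .   bit 27 = 0  t=1,i=1
  ##.#. -> #   bit 26 = 1  t=1,i=4
  ##..# -> .   bit 25 = 0  t=1,i=12
  ##... -> .   bit 24 = 0  t=0,i=4
  #.### -> #   bit 23 = 1  t=0,i=9
  #.##. -> .   bit 22 = 0  t=1,i=2
  #.#.# -> .   bit 21 = 0  t=1,i=5
  #.#.. -> .   bit 20 = 0  t=2,i=13
  #..## -> #   bit 19 = 1  t=1,i=13
  #..#. -> #   bit 18 = 1  t=3,i=1
  #...# -> #   bit 17 = 1  t=0,i=5
  #.... -> .   bit 16 = 0  t=0,i=13
  .#### -> .   bit 15 = 0  t=1,i=8
  .###. -> #   bit 14 = 1  t=0,i=2
  .##.# -> .   bit 13 = 0  t=1,i=0
  .##.. -> #   bit 12 = 1  t=2,i=7
  .#.## -> #   bit 11 = 1  t=0,i=8
  .#.#. -> .   bit 10 = 0  t=3,i=8
  .#..# -> .   bit 9 = 0  t=3,i=0
  .#... -> #   bit 8 = 1  t=2,i=14
  ..### -> .   bit 7 = 0  t=0,i=1
  ..##. -> .   bit 6 = 0  t=1,i=14
  ..#.# -> #   bit 5 = 1  t=0,i=7
  ..#.. -> #   bit 4 = 1  t=4,i=6
  ...## -> #   bit 3 = 1  t=0,i=0
  ...#. -> .   bit 2 = 0  t=0,i=6
  ....# -> #   bit 1 = 1  t=0,i=14
  ..... -> .   bit 0 = 0  t=2,i=1
  bits 01110100100011100101100100111010 = 1955486010

1955486010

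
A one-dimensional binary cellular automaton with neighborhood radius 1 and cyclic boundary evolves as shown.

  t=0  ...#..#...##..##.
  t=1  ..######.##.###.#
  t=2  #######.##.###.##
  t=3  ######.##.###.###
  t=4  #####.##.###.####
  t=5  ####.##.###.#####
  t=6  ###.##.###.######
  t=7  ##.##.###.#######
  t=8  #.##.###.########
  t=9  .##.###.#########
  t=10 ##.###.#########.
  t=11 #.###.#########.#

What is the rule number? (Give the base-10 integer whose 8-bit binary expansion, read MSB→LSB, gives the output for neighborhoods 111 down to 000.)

  nb ###: next=#  (t=1,i=3, bit7=1)
  nb ##.: next=.  (t=0,i=11, bit6=0)
  nb #.#: next=#  (t=1,i=8, bit5=1)
  nb #..: next=#  (t=0,i=4, bit4=1)
  nb .##: next=#  (t=0,i=10, bit3=1)
  nb .#.: next=#  (t=0,i=3, bit2=1)
  nb ..#: next=#  (t=0,i=2, bit1=1)
  nb ...: next=.  (t=0,i=0, bit0=0)
  bits 10111110 = 190

190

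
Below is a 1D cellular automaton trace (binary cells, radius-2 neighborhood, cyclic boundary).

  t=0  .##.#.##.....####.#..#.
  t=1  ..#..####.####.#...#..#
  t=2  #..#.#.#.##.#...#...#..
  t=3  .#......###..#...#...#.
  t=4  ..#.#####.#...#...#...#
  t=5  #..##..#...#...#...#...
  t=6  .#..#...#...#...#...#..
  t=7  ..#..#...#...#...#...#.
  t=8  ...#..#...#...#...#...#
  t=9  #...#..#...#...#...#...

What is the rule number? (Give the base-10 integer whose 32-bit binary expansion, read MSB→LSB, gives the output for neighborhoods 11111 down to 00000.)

  #####|.  b31=0 t=4,i=6
  ####.|#  b30=1 t=0,i=15
  ###.#|.  b29=0 t=0,i=16
  ###..|#  b28=1 t=3,i=10
  ##.##|#  b27=1 t=1,i=9
  ##.#.|.  b26=0 t=0,i=3
  ##..#|.  b25=0 t=3,i=11
  ##...|#  b24=1 t=0,i=8
  #.###|#  b23=1 t=1,i=10
  #.##.|#  b22=1 t=0,i=6
  #.#.#|.  b21=0 t=0,i=4
  #.#..|.  b20=0 t=0,i=18
  #..##|.  b19=0 t=0,i=0
  #..#.|.  b18=0 t=0,i=20
  #...#|.  b17=0 t=1,i=17
  #....|.  b16=0 t=0,i=9
  .####|.  b15=0 t=0,i=14
  .###.|.  b14=0 t=3,i=9
  .##.#|#  b13=1 t=0,i=2
  .##..|#  b12=1 t=0,i=7
  .#.##|#  b11=1 t=0,i=5
  .#.#.|.  b10=0 t=2,i=4
  .#..#|#  b9=1 t=0,i=19
  .#...|#  b8=1 t=1,i=16
  ..###|#  b7=1 t=0,i=13
  ..##.|.  b6=0 t=0,i=1
  ..#.#|.  b5=0 t=2,i=3
  ..#..|.  b4=0 t=0,i=21
  ...##|#  b3=1 t=0,i=12
  ...#.|.  b2=0 t=1,i=18
  ....#|#  b1=1 t=0,i=11
  .....|#  b0=1 t=0,i=10
  bits 01011001110000000011101110001011 = 1505770379

1505770379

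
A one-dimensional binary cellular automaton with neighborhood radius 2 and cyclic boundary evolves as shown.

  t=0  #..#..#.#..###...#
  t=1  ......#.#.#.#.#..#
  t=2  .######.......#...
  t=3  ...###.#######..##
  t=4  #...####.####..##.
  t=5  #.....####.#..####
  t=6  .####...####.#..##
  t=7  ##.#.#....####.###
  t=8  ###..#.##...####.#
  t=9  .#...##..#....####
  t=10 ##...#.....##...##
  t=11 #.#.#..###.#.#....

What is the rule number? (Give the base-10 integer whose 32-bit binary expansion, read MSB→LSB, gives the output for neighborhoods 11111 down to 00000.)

  [31] ##### => #  t=2,i=3
  [30] ####. => #  t=2,i=5
  [29] ###.# => #  t=3,i=5
  [28] ###.. => .  t=0,i=13
  [27] ##.## => #  t=3,i=6
  [26] ##.#. => #  t=4,i=17
  [25] ##..# => .  t=0,i=1
  [24] ##... => #  t=0,i=14
  [23] #.### => #  t=3,i=7
  [22] #.##. => .  t=8,i=7
  [21] #.#.# => .  t=1,i=8
  [20] #.#.. => #  t=0,i=8
  [19] #..## => #  t=0,i=10
  [18] #..#. => .  t=0,i=2
  [17] #...# => .  t=0,i=15
  [16] #.... => #  t=1,i=1
  [15] .#### => .  t=2,i=2
  [14] .###. => #  t=0,i=12
  [13] .##.# => #  t=4,i=16
  [12] .##.. => .  t=0,i=0
  [11] .#.## => #  t=8,i=6
  [10] .#.#. => .  t=0,i=7
  [9] .#..# => .  t=0,i=4
  [8] .#... => .  t=1,i=0
  [7] ..### => .  t=0,i=11
  [6] ..##. => #  t=0,i=17
  [5] ..#.# => #  t=0,i=6
  [4] ..#.. => .  t=0,i=3
  [3] ...## => .  t=0,i=16
  [2] ...#. => #  t=1,i=5
  [1] ....# => #  t=1,i=4
  [0] ..... => #  t=1,i=2
  bits 11101101100110010110100001100111 = 3986253927

3986253927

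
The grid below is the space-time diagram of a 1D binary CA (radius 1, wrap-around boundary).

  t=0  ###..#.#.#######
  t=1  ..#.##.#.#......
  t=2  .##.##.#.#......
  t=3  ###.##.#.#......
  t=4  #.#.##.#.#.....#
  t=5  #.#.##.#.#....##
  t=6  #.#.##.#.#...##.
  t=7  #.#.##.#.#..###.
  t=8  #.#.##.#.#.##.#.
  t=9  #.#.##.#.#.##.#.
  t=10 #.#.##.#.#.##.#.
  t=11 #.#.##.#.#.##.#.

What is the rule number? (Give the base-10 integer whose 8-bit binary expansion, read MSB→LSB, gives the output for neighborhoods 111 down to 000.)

  ### -> .   bit 7 = 0  t=0,i=0
  ##. -> #   bit 6 = 1  t=0,i=2
  #.# -> .   bit 5 = 0  t=0,i=6
  #.. -> .   bit 4 = 0  t=0,i=3
  .## -> #   bit 3 = 1  t=0,i=9
  .#. -> #   bit 2 = 1  t=0,i=5
  ..# -> #   bit 1 = 1  t=0,i=4
  ... -> .   bit 0 = 0  t=1,i=0
  bits 01001110 = 78

78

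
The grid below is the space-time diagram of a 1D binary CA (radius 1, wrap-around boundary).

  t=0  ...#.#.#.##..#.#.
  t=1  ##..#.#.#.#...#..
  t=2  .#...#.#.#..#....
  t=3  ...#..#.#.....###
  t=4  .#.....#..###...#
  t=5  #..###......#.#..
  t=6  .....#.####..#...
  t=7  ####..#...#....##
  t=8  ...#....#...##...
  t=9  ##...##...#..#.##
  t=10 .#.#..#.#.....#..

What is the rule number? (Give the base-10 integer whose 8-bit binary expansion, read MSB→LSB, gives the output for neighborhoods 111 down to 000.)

  nb ###: next=.  (t=3,i=15, bit7=0)
  nb ##.: next=#  (t=0,i=10, bit6=1)
  nb #.#: next=#  (t=0,i=4, bit5=1)
  nb #..: next=.  (t=0,i=11, bit4=0)
  nb .##: next=.  (t=0,i=9, bit3=0)
  nb .#.: next=.  (t=0,i=3, bit2=0)
  nb ..#: next=.  (t=0,i=2, bit1=0)
  nb ...: next=#  (t=0,i=0, bit0=1)
  bits 01100001 = 97

97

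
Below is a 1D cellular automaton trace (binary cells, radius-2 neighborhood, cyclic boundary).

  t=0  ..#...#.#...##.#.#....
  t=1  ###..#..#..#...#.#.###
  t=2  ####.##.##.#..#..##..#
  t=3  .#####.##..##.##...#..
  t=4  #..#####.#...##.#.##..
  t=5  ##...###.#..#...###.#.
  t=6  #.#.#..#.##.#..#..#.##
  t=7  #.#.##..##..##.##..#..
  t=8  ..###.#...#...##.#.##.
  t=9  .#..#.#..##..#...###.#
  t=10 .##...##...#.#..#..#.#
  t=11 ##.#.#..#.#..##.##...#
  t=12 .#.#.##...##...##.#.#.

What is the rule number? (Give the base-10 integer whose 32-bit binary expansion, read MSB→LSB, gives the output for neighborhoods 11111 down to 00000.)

  nb #####: next=#  (t=1,i=0, bit31=1)
  nb ####.: next=#  (t=1,i=1, bit30=1)
  nb ###.#: next=#  (t=2,i=3, bit29=1)
  nb ###..: next=#  (t=1,i=2, bit28=1)
  nb ##.##: next=#  (t=2,i=4, bit27=1)
  nb ##.#.: next=.  (t=0,i=14, bit26=0)
  nb ##..#: next=#  (t=1,i=3, bit25=1)
  nb ##...: next=#  (t=3,i=16, bit24=1)
  nb #.###: next=.  (t=1,i=19, bit23=0)
  nb #.##.: next=#  (t=2,i=5, bit22=1)
  nb #.#.#: next=#  (t=0,i=15, bit21=1)
  nb #.#..: next=#  (t=0,i=8, bit20=1)
  nb #..##: next=.  (t=2,i=16, bit19=0)
  nb #..#.: next=.  (t=1,i=4, bit18=0)
  nb #...#: next=.  (t=0,i=4, bit17=0)
  nb #....: next=#  (t=0,i=19, bit16=1)
  nb .####: next=.  (t=1,i=20, bit15=0)
  nb .###.: next=.  (t=5,i=6, bit14=0)
  nb .##.#: next=.  (t=0,i=13, bit13=0)
  nb .##..: next=.  (t=2,i=18, bit12=0)
  nb .#.##: next=#  (t=1,i=18, bit11=1)
  nb .#.#.: next=.  (t=0,i=7, bit10=0)
  nb .#..#: next=#  (t=1,i=6, bit9=1)
  nb .#...: next=.  (t=0,i=3, bit8=0)
  nb ..###: next=.  (t=2,i=21, bit7=0)
  nb ..##.: next=.  (t=0,i=12, bit6=0)
  nb ..#.#: next=.  (t=0,i=6, bit5=0)
  nb ..#..: next=#  (t=0,i=2, bit4=1)
  nb ...##: next=#  (t=0,i=11, bit3=1)
  nb ...#.: next=#  (t=0,i=1, bit2=1)
  nb ....#: next=#  (t=0,i=0, bit1=1)
  nb .....: next=#  (t=0,i=20, bit0=1)
  bits 11111011011100010000101000011111 = 4218489375

4218489375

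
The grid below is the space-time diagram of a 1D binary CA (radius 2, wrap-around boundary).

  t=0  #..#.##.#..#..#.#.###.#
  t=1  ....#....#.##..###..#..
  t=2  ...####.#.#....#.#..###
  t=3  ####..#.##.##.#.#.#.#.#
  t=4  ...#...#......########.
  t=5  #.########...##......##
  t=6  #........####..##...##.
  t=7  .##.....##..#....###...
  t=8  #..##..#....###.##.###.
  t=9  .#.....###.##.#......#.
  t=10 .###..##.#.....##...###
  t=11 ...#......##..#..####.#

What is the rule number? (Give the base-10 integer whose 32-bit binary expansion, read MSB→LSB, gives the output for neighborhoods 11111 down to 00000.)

824381340

  ##### -> .   bit 31 = 0  t=3,i=1
  ####. -> .   bit 30 = 0  t=2,i=5
  ###.# -> #   bit 29 = 1  t=0,i=20
  ###.. -> #   bit 28 = 1  t=1,i=17
  ##.## -> .   bit 27 = 0  t=0,i=21
  ##.#. -> .   bit 26 = 0  t=0,i=7
  ##..# -> .   bit 25 = 0  t=0,i=1
  ##... -> #   bit 24 = 1  t=2,i=0
  #.### -> .   bit 23 = 0  t=0,i=18
  #.##. -> .   bit 22 = 0  t=0,i=5
  #.#.# -> #   bit 21 = 1  t=0,i=16
  #.#.. -> .   bit 20 = 0  t=0,i=8
  #..## -> .   bit 19 = 0  t=1,i=14
  #..#. -> .   bit 18 = 0  t=0,i=2
  #...# -> #   bit 17 = 1  t=2,i=1
  #.... -> #   bit 16 = 1  t=1,i=6
  .#### -> .   bit 15 = 0  t=2,i=4
  .###. -> .   bit 14 = 0  t=0,i=19
  .##.# -> .   bit 13 = 0  t=0,i=6
  .##.. -> .   bit 12 = 0  t=0,i=0
  .#.## -> #   bit 11 = 1  t=0,i=4
  .#.#. -> #   bit 10 = 1  t=0,i=15
  .#..# -> #   bit 9 = 1  t=0,i=9
  .#... -> #   bit 8 = 1  t=1,i=5
  ..### -> #   bit 7 = 1  t=1,i=15
  ..##. -> .   bit 6 = 0  t=5,i=13
  ..#.# -> .   bit 5 = 0  t=0,i=3
  ..#.. -> #   bit 4 = 1  t=0,i=11
  ...## -> #   bit 3 = 1  t=2,i=2
  ...#. -> #   bit 2 = 1  t=1,i=3
  ....# -> .   bit 1 = 0  t=1,i=2
  ..... -> .   bit 0 = 0  t=1,i=0
  bits 00110001001000110000111110011100 = 824381340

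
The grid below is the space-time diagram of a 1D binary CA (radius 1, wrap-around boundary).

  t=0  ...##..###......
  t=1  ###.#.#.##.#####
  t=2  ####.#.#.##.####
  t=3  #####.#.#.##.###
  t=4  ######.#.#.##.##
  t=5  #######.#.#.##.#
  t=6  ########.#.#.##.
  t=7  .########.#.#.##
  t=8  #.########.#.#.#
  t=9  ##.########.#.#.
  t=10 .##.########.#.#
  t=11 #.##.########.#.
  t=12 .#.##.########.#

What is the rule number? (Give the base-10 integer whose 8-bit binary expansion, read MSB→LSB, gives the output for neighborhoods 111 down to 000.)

227

  [7] ### => #  t=0,i=8
  [6] ##. => #  t=0,i=4
  [5] #.# => #  t=1,i=3
  [4] #.. => .  t=0,i=5
  [3] .## => .  t=0,i=3
  [2] .#. => .  t=1,i=4
  [1] ..# => #  t=0,i=2
  [0] ... => #  t=0,i=0
  bits 11100011 = 227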